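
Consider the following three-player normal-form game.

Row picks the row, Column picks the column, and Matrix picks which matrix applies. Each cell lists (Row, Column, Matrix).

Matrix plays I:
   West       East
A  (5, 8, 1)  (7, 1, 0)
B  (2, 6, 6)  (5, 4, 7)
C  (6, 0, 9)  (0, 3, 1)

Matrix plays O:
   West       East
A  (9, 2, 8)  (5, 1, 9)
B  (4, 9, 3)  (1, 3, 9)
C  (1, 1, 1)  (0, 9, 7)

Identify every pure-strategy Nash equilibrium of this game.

The unique pure-strategy Nash equilibrium is (A, West, O).

(A, West, I): Row can switch to C (5 → 6). Not NE.
(A, West, O): Row gets 9, best alternative 4; Column gets 2, best alternative 1; Matrix gets 8, best alternative 1. No profitable deviation — NE.
(A, East, I): Column can switch to West (1 → 8). Not NE.
(A, East, O): Column can switch to West (1 → 2). Not NE.
(B, West, I): Row can switch to A (2 → 5). Not NE.
(B, West, O): Row can switch to A (4 → 9). Not NE.
(B, East, I): Row can switch to A (5 → 7). Not NE.
(The remaining 5 profiles each have a profitable deviation by the same check.)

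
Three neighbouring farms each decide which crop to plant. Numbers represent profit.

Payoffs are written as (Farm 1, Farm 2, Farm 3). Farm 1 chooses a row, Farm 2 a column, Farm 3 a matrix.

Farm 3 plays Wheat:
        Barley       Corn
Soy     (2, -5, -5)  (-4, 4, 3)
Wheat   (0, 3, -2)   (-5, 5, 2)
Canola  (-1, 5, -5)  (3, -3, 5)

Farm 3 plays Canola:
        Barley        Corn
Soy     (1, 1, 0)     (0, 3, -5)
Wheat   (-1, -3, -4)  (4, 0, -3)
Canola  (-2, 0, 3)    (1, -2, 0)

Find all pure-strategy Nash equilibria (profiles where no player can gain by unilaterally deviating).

For each player, find the best response to each opponent profile; mutual best responses are the pure NE.
Farm 1 against (Barley, Wheat): payoffs 2, 0, -1 → best response Soy.
Farm 1 against (Barley, Canola): payoffs 1, -1, -2 → best response Soy.
Farm 1 against (Corn, Wheat): payoffs -4, -5, 3 → best response Canola.
Farm 1 against (Corn, Canola): payoffs 0, 4, 1 → best response Wheat.
Farm 2 against (Soy, Wheat): payoffs -5, 4 → best response Corn.
Farm 2 against (Soy, Canola): payoffs 1, 3 → best response Corn.
Farm 2 against (Wheat, Wheat): payoffs 3, 5 → best response Corn.
Farm 2 against (Wheat, Canola): payoffs -3, 0 → best response Corn.
Farm 2 against (Canola, Wheat): payoffs 5, -3 → best response Barley.
Farm 2 against (Canola, Canola): payoffs 0, -2 → best response Barley.
Farm 3 against (Soy, Barley): payoffs -5, 0 → best response Canola.
Farm 3 against (Soy, Corn): payoffs 3, -5 → best response Wheat.
Farm 3 against (Wheat, Barley): payoffs -2, -4 → best response Wheat.
Farm 3 against (Wheat, Corn): payoffs 2, -3 → best response Wheat.
Farm 3 against (Canola, Barley): payoffs -5, 3 → best response Canola.
Farm 3 against (Canola, Corn): payoffs 5, 0 → best response Wheat.
No profile is a mutual best response for all players.

none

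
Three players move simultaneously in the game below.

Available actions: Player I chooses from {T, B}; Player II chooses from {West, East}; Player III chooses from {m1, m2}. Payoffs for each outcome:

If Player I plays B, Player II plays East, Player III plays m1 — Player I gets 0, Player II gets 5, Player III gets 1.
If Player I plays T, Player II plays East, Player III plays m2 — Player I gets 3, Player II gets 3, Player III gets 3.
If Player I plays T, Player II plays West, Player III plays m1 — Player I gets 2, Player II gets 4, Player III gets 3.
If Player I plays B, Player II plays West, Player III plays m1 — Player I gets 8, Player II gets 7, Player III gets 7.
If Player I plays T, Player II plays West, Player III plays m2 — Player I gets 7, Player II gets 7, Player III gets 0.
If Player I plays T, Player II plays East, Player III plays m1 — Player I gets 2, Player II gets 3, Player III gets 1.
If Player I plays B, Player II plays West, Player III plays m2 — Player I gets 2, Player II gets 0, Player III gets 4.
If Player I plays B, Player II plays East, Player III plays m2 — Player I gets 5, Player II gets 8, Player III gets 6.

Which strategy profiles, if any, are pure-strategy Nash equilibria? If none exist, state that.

For each player, find the best response to each opponent profile; mutual best responses are the pure NE.
Player I against (West, m1): payoffs 2, 8 → best response B.
Player I against (West, m2): payoffs 7, 2 → best response T.
Player I against (East, m1): payoffs 2, 0 → best response T.
Player I against (East, m2): payoffs 3, 5 → best response B.
Player II against (T, m1): payoffs 4, 3 → best response West.
Player II against (T, m2): payoffs 7, 3 → best response West.
Player II against (B, m1): payoffs 7, 5 → best response West.
Player II against (B, m2): payoffs 0, 8 → best response East.
Player III against (T, West): payoffs 3, 0 → best response m1.
Player III against (T, East): payoffs 1, 3 → best response m2.
Player III against (B, West): payoffs 7, 4 → best response m1.
Player III against (B, East): payoffs 1, 6 → best response m2.
Mutual best responses: (B, West, m1); (B, East, m2).

(B, West, m1) and (B, East, m2)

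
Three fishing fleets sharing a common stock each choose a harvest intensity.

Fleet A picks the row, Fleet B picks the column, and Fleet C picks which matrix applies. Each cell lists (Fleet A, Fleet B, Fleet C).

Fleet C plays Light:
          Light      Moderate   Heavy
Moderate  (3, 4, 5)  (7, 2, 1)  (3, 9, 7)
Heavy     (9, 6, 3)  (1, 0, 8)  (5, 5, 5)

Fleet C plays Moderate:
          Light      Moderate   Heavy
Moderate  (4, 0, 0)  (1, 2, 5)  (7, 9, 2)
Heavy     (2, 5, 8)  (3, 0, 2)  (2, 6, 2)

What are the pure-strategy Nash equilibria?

(Moderate, Light, Light): Fleet A can switch to Heavy (3 → 9). Not NE.
(Moderate, Light, Moderate): Fleet B can switch to Moderate (0 → 2). Not NE.
(Moderate, Moderate, Light): Fleet B can switch to Light (2 → 4). Not NE.
(Moderate, Moderate, Moderate): Fleet A can switch to Heavy (1 → 3). Not NE.
(Moderate, Heavy, Light): Fleet A can switch to Heavy (3 → 5). Not NE.
(Moderate, Heavy, Moderate): Fleet C can switch to Light (2 → 7). Not NE.
(Heavy, Light, Light): Fleet C can switch to Moderate (3 → 8). Not NE.
(Heavy, Light, Moderate): Fleet A can switch to Moderate (2 → 4). Not NE.
(The remaining 4 profiles each have a profitable deviation by the same check.)

There is no pure-strategy Nash equilibrium.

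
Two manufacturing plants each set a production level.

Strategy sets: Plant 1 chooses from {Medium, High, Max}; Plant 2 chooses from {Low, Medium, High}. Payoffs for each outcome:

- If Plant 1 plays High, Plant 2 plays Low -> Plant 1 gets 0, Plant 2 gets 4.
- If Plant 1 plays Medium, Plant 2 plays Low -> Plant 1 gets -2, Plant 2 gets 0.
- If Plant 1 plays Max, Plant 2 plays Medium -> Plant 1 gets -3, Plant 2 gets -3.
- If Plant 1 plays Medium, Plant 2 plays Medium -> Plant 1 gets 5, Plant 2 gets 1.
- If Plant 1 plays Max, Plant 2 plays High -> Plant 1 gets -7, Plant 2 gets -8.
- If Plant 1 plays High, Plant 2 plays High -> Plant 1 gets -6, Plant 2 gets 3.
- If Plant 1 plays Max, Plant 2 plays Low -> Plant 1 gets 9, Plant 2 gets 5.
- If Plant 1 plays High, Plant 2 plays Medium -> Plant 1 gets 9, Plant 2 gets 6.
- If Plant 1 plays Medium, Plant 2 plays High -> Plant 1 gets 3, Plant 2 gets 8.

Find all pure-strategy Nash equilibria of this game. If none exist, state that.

(Medium, Low): Plant 1 can switch to High (-2 → 0). Not NE.
(Medium, Medium): Plant 1 can switch to High (5 → 9). Not NE.
(Medium, High): Plant 1 gets 3, best alternative -6; Plant 2 gets 8, best alternative 1. No profitable deviation — NE.
(High, Low): Plant 1 can switch to Max (0 → 9). Not NE.
(High, Medium): Plant 1 gets 9, best alternative 5; Plant 2 gets 6, best alternative 4. No profitable deviation — NE.
(High, High): Plant 1 can switch to Medium (-6 → 3). Not NE.
(Max, Low): Plant 1 gets 9, best alternative 0; Plant 2 gets 5, best alternative -3. No profitable deviation — NE.
(Max, Medium): Plant 1 can switch to Medium (-3 → 5). Not NE.
(Max, High): Plant 1 can switch to Medium (-7 → 3). Not NE.

(Medium, High), (High, Medium), (Max, Low)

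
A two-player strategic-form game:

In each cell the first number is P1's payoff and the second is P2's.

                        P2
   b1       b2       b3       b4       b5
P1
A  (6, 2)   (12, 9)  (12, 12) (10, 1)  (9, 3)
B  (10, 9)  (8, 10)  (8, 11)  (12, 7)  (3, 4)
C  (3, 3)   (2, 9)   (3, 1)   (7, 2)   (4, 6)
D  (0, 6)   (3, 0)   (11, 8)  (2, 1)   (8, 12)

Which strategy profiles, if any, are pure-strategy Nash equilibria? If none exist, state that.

For each player, find the best response to each opponent profile; mutual best responses are the pure NE.
P1 against b1: payoffs 6, 10, 3, 0 → best response B.
P1 against b2: payoffs 12, 8, 2, 3 → best response A.
P1 against b3: payoffs 12, 8, 3, 11 → best response A.
P1 against b4: payoffs 10, 12, 7, 2 → best response B.
P1 against b5: payoffs 9, 3, 4, 8 → best response A.
P2 against A: payoffs 2, 9, 12, 1, 3 → best response b3.
P2 against B: payoffs 9, 10, 11, 7, 4 → best response b3.
P2 against C: payoffs 3, 9, 1, 2, 6 → best response b2.
P2 against D: payoffs 6, 0, 8, 1, 12 → best response b5.
Mutual best responses: (A, b3).

The unique pure-strategy Nash equilibrium is (A, b3).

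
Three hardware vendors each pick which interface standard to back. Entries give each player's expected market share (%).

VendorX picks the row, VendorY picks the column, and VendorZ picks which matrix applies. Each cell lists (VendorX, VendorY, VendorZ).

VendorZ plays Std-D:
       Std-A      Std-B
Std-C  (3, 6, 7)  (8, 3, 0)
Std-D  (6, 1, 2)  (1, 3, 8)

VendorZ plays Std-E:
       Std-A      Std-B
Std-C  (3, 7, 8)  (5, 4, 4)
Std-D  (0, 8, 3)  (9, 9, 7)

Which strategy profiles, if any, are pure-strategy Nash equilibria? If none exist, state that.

The unique pure-strategy Nash equilibrium is (Std-C, Std-A, Std-E).

Mark each player's best response to every combination of opponents' strategies; a profile where every player is best-responding is a pure Nash equilibrium.
VendorX against (Std-A, Std-D): payoffs 3, 6 → best response Std-D.
VendorX against (Std-A, Std-E): payoffs 3, 0 → best response Std-C.
VendorX against (Std-B, Std-D): payoffs 8, 1 → best response Std-C.
VendorX against (Std-B, Std-E): payoffs 5, 9 → best response Std-D.
VendorY against (Std-C, Std-D): payoffs 6, 3 → best response Std-A.
VendorY against (Std-C, Std-E): payoffs 7, 4 → best response Std-A.
VendorY against (Std-D, Std-D): payoffs 1, 3 → best response Std-B.
VendorY against (Std-D, Std-E): payoffs 8, 9 → best response Std-B.
VendorZ against (Std-C, Std-A): payoffs 7, 8 → best response Std-E.
VendorZ against (Std-C, Std-B): payoffs 0, 4 → best response Std-E.
VendorZ against (Std-D, Std-A): payoffs 2, 3 → best response Std-E.
VendorZ against (Std-D, Std-B): payoffs 8, 7 → best response Std-D.
Mutual best responses: (Std-C, Std-A, Std-E).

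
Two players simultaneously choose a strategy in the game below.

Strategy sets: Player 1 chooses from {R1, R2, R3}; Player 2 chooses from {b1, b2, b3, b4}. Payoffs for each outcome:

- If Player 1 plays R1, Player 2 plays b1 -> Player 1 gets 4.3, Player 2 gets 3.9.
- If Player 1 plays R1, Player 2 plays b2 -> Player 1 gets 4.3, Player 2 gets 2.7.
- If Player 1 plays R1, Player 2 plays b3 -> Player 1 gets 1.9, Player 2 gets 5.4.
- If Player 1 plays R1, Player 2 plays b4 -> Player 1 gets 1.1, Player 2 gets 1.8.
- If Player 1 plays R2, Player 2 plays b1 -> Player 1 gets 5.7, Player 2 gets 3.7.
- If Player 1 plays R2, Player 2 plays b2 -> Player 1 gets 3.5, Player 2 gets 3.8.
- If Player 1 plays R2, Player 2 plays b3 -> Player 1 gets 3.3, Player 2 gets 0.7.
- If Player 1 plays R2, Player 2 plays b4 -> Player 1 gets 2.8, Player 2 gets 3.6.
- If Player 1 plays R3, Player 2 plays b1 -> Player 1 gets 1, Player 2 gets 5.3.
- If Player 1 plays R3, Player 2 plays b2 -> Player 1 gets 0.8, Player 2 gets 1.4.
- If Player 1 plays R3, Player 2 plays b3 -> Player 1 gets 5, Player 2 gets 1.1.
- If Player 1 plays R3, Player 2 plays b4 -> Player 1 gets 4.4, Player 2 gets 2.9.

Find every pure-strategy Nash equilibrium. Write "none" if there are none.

This game has no pure Nash equilibrium.

(R1, b1): Player 1 can switch to R2 (4.3 → 5.7). Not NE.
(R1, b2): Player 2 can switch to b1 (2.7 → 3.9). Not NE.
(R1, b3): Player 1 can switch to R2 (1.9 → 3.3). Not NE.
(R1, b4): Player 1 can switch to R2 (1.1 → 2.8). Not NE.
(R2, b1): Player 2 can switch to b2 (3.7 → 3.8). Not NE.
(R2, b2): Player 1 can switch to R1 (3.5 → 4.3). Not NE.
(R2, b3): Player 1 can switch to R3 (3.3 → 5). Not NE.
(R2, b4): Player 1 can switch to R3 (2.8 → 4.4). Not NE.
(R3, b1): Player 1 can switch to R1 (1 → 4.3). Not NE.
(R3, b2): Player 1 can switch to R1 (0.8 → 4.3). Not NE.
(The remaining 2 profiles each have a profitable deviation by the same check.)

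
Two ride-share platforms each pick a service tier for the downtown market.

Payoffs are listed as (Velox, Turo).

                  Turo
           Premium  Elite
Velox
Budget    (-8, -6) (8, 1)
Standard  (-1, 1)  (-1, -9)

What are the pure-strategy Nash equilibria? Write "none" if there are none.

(Budget, Premium): Velox can switch to Standard (-8 → -1). Not NE.
(Budget, Elite): Velox gets 8, best alternative -1; Turo gets 1, best alternative -6. No profitable deviation — NE.
(Standard, Premium): Velox gets -1, best alternative -8; Turo gets 1, best alternative -9. No profitable deviation — NE.
(Standard, Elite): Velox can switch to Budget (-1 → 8). Not NE.

Pure-strategy Nash equilibria: (Budget, Elite); (Standard, Premium)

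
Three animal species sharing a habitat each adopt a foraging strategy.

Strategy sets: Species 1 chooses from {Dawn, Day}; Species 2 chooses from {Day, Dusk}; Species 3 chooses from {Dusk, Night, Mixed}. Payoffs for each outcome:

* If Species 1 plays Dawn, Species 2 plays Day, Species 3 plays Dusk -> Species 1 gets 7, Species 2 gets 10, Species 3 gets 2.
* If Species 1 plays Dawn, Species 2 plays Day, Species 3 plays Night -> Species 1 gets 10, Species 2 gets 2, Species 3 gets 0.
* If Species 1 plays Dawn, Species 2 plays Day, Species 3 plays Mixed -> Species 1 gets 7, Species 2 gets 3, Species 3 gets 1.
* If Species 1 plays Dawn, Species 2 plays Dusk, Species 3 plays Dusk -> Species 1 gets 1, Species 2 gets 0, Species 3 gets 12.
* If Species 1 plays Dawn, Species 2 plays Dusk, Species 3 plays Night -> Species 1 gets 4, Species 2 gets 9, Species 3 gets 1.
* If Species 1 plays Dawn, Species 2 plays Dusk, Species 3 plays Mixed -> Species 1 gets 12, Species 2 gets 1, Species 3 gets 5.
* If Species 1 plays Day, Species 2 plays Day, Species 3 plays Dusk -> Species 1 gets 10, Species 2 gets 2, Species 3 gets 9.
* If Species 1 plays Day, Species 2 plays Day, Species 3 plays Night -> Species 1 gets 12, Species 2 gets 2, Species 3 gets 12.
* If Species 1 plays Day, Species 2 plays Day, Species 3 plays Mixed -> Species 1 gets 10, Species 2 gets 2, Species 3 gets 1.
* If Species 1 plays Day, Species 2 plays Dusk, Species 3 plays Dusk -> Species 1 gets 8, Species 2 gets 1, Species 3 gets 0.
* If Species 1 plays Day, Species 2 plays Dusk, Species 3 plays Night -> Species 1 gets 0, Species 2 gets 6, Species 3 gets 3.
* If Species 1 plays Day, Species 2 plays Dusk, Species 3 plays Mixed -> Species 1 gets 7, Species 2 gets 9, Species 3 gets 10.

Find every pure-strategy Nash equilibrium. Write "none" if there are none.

Species 1 against (Day, Dusk): payoffs 7, 10 → best response Day.
Species 1 against (Day, Night): payoffs 10, 12 → best response Day.
Species 1 against (Day, Mixed): payoffs 7, 10 → best response Day.
Species 1 against (Dusk, Dusk): payoffs 1, 8 → best response Day.
Species 1 against (Dusk, Night): payoffs 4, 0 → best response Dawn.
Species 1 against (Dusk, Mixed): payoffs 12, 7 → best response Dawn.
Species 2 against (Dawn, Dusk): payoffs 10, 0 → best response Day.
Species 2 against (Dawn, Night): payoffs 2, 9 → best response Dusk.
Species 2 against (Dawn, Mixed): payoffs 3, 1 → best response Day.
Species 2 against (Day, Dusk): payoffs 2, 1 → best response Day.
Species 2 against (Day, Night): payoffs 2, 6 → best response Dusk.
Species 2 against (Day, Mixed): payoffs 2, 9 → best response Dusk.
Species 3 against (Dawn, Day): payoffs 2, 0, 1 → best response Dusk.
Species 3 against (Dawn, Dusk): payoffs 12, 1, 5 → best response Dusk.
Species 3 against (Day, Day): payoffs 9, 12, 1 → best response Night.
Species 3 against (Day, Dusk): payoffs 0, 3, 10 → best response Mixed.
No profile is a mutual best response for all players.

This game has no pure Nash equilibrium.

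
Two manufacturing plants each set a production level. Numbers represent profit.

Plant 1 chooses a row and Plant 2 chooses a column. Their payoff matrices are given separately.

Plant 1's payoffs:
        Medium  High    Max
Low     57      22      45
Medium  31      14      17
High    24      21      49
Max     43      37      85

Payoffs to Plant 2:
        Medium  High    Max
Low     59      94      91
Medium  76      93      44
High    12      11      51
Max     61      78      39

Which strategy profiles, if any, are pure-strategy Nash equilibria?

The unique pure-strategy Nash equilibrium is (Max, High).

Plant 1 against Medium: payoffs 57, 31, 24, 43 → best response Low.
Plant 1 against High: payoffs 22, 14, 21, 37 → best response Max.
Plant 1 against Max: payoffs 45, 17, 49, 85 → best response Max.
Plant 2 against Low: payoffs 59, 94, 91 → best response High.
Plant 2 against Medium: payoffs 76, 93, 44 → best response High.
Plant 2 against High: payoffs 12, 11, 51 → best response Max.
Plant 2 against Max: payoffs 61, 78, 39 → best response High.
Mutual best responses: (Max, High).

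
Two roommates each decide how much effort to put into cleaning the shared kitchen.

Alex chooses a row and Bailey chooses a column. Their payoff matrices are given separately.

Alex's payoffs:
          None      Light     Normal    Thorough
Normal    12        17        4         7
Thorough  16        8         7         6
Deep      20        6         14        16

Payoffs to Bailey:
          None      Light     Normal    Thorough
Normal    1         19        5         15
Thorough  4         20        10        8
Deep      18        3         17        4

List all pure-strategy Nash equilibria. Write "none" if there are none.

For each player, find the best response to each opponent profile; mutual best responses are the pure NE.
Alex against None: payoffs 12, 16, 20 → best response Deep.
Alex against Light: payoffs 17, 8, 6 → best response Normal.
Alex against Normal: payoffs 4, 7, 14 → best response Deep.
Alex against Thorough: payoffs 7, 6, 16 → best response Deep.
Bailey against Normal: payoffs 1, 19, 5, 15 → best response Light.
Bailey against Thorough: payoffs 4, 20, 10, 8 → best response Light.
Bailey against Deep: payoffs 18, 3, 17, 4 → best response None.
Mutual best responses: (Normal, Light); (Deep, None).

(Normal, Light), (Deep, None)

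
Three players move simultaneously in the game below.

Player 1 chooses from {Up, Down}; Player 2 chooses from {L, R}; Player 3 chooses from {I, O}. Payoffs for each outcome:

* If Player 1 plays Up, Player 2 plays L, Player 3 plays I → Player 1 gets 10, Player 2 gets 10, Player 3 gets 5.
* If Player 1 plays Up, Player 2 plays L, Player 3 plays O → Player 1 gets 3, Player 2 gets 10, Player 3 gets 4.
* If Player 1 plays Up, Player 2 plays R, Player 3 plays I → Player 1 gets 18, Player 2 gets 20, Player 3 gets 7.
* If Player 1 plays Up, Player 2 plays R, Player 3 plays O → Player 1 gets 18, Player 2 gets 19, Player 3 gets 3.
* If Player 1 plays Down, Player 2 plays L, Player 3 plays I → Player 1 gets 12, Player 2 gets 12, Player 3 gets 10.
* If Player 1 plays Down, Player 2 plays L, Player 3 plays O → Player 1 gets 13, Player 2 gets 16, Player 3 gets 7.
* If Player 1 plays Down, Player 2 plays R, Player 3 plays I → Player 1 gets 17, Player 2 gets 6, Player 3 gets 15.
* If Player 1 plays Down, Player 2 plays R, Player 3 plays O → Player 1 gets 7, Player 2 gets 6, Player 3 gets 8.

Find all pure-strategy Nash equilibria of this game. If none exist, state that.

For each strategy profile, look for a profitable unilateral deviation.
(Up, L, I): Player 1 can switch to Down (10 → 12). Not NE.
(Up, L, O): Player 1 can switch to Down (3 → 13). Not NE.
(Up, R, I): Player 1 gets 18, best alternative 17; Player 2 gets 20, best alternative 10; Player 3 gets 7, best alternative 3. No profitable deviation — NE.
(Up, R, O): Player 3 can switch to I (3 → 7). Not NE.
(Down, L, I): Player 1 gets 12, best alternative 10; Player 2 gets 12, best alternative 6; Player 3 gets 10, best alternative 7. No profitable deviation — NE.
(Down, L, O): Player 3 can switch to I (7 → 10). Not NE.
(Down, R, I): Player 1 can switch to Up (17 → 18). Not NE.
(Down, R, O): Player 1 can switch to Up (7 → 18). Not NE.

Pure-strategy Nash equilibria: (Up, R, I) and (Down, L, I)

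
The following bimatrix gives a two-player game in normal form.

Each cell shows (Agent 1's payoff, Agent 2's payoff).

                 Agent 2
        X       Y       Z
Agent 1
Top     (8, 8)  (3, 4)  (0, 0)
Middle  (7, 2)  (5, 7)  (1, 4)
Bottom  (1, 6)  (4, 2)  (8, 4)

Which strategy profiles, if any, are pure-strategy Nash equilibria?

The pure Nash equilibria are (Top, X), (Middle, Y).

(Top, X): Agent 1 gets 8, best alternative 7; Agent 2 gets 8, best alternative 4. No profitable deviation — NE.
(Top, Y): Agent 1 can switch to Middle (3 → 5). Not NE.
(Top, Z): Agent 1 can switch to Middle (0 → 1). Not NE.
(Middle, X): Agent 1 can switch to Top (7 → 8). Not NE.
(Middle, Y): Agent 1 gets 5, best alternative 4; Agent 2 gets 7, best alternative 4. No profitable deviation — NE.
(Middle, Z): Agent 1 can switch to Bottom (1 → 8). Not NE.
(Bottom, X): Agent 1 can switch to Top (1 → 8). Not NE.
(Bottom, Y): Agent 1 can switch to Middle (4 → 5). Not NE.
(Bottom, Z): Agent 2 can switch to X (4 → 6). Not NE.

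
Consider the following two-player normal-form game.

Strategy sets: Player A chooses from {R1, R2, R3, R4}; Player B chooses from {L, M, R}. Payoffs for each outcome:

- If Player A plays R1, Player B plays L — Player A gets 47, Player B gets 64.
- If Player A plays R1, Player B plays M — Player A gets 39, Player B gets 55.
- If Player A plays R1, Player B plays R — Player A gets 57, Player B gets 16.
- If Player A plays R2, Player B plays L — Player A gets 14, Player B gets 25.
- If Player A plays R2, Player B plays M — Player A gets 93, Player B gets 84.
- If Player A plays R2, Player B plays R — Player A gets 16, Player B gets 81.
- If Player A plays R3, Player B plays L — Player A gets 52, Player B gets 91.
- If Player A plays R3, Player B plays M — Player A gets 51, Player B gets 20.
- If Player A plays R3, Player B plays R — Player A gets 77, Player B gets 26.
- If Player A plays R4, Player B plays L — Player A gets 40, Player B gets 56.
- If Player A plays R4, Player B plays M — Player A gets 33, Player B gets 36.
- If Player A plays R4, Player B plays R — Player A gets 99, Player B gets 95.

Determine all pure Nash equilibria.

Player A against L: payoffs 47, 14, 52, 40 → best response R3.
Player A against M: payoffs 39, 93, 51, 33 → best response R2.
Player A against R: payoffs 57, 16, 77, 99 → best response R4.
Player B against R1: payoffs 64, 55, 16 → best response L.
Player B against R2: payoffs 25, 84, 81 → best response M.
Player B against R3: payoffs 91, 20, 26 → best response L.
Player B against R4: payoffs 56, 36, 95 → best response R.
Mutual best responses: (R2, M); (R3, L); (R4, R).

Pure-strategy Nash equilibria: (R2, M); (R3, L); (R4, R)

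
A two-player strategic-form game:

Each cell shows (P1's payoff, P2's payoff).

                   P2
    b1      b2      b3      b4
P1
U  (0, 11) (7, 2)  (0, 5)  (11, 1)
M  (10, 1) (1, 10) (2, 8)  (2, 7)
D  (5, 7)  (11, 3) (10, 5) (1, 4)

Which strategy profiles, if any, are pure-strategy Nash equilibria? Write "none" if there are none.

This game has no pure Nash equilibrium.

For each player, find the best response to each opponent profile; mutual best responses are the pure NE.
P1 against b1: payoffs 0, 10, 5 → best response M.
P1 against b2: payoffs 7, 1, 11 → best response D.
P1 against b3: payoffs 0, 2, 10 → best response D.
P1 against b4: payoffs 11, 2, 1 → best response U.
P2 against U: payoffs 11, 2, 5, 1 → best response b1.
P2 against M: payoffs 1, 10, 8, 7 → best response b2.
P2 against D: payoffs 7, 3, 5, 4 → best response b1.
No profile is a mutual best response for all players.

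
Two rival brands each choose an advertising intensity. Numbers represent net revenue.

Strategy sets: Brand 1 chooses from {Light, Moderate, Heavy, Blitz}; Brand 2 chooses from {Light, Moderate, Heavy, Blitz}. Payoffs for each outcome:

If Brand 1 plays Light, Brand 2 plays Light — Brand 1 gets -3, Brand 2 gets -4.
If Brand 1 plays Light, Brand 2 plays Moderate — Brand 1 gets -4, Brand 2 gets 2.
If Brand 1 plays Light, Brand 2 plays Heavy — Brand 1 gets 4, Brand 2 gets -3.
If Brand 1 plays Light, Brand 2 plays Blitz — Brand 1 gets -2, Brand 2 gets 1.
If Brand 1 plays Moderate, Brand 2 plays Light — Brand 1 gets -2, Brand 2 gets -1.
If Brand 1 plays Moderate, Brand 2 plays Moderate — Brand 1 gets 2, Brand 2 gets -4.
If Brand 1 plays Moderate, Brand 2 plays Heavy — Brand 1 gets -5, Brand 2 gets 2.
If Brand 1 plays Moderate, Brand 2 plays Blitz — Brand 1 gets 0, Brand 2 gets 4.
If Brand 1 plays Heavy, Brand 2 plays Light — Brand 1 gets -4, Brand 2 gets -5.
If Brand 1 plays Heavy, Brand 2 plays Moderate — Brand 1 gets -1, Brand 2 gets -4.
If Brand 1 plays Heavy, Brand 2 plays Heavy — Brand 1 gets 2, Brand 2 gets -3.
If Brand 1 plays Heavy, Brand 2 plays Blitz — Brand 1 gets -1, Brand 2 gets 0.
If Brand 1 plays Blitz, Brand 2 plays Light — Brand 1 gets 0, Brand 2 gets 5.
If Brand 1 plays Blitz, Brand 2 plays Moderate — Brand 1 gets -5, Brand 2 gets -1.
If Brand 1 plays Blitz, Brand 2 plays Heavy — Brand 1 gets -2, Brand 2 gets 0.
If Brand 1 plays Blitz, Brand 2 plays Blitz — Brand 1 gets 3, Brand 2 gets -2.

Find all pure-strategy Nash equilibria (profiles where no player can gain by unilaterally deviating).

Pure NE: (Blitz, Light)

Brand 1 against Light: payoffs -3, -2, -4, 0 → best response Blitz.
Brand 1 against Moderate: payoffs -4, 2, -1, -5 → best response Moderate.
Brand 1 against Heavy: payoffs 4, -5, 2, -2 → best response Light.
Brand 1 against Blitz: payoffs -2, 0, -1, 3 → best response Blitz.
Brand 2 against Light: payoffs -4, 2, -3, 1 → best response Moderate.
Brand 2 against Moderate: payoffs -1, -4, 2, 4 → best response Blitz.
Brand 2 against Heavy: payoffs -5, -4, -3, 0 → best response Blitz.
Brand 2 against Blitz: payoffs 5, -1, 0, -2 → best response Light.
Mutual best responses: (Blitz, Light).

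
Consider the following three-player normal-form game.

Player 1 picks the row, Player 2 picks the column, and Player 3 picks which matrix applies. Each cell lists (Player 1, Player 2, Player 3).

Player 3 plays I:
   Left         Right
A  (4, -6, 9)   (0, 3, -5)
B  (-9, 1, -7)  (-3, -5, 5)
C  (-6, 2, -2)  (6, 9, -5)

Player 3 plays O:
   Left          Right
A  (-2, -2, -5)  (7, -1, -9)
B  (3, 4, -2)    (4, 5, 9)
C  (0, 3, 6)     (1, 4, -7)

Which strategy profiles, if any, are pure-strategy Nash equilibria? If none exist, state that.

Player 1 against (Left, I): payoffs 4, -9, -6 → best response A.
Player 1 against (Left, O): payoffs -2, 3, 0 → best response B.
Player 1 against (Right, I): payoffs 0, -3, 6 → best response C.
Player 1 against (Right, O): payoffs 7, 4, 1 → best response A.
Player 2 against (A, I): payoffs -6, 3 → best response Right.
Player 2 against (A, O): payoffs -2, -1 → best response Right.
Player 2 against (B, I): payoffs 1, -5 → best response Left.
Player 2 against (B, O): payoffs 4, 5 → best response Right.
Player 2 against (C, I): payoffs 2, 9 → best response Right.
Player 2 against (C, O): payoffs 3, 4 → best response Right.
Player 3 against (A, Left): payoffs 9, -5 → best response I.
Player 3 against (A, Right): payoffs -5, -9 → best response I.
Player 3 against (B, Left): payoffs -7, -2 → best response O.
Player 3 against (B, Right): payoffs 5, 9 → best response O.
Player 3 against (C, Left): payoffs -2, 6 → best response O.
Player 3 against (C, Right): payoffs -5, -7 → best response I.
Mutual best responses: (C, Right, I).

Pure NE: (C, Right, I)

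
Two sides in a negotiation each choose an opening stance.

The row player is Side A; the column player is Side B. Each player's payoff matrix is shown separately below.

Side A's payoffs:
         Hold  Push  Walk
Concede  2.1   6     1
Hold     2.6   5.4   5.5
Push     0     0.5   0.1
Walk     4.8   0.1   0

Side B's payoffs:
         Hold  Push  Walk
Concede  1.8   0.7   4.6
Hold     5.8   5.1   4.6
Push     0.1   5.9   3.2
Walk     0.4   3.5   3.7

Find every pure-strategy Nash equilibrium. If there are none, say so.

(Concede, Hold): Side A can switch to Hold (2.1 → 2.6). Not NE.
(Concede, Push): Side B can switch to Hold (0.7 → 1.8). Not NE.
(Concede, Walk): Side A can switch to Hold (1 → 5.5). Not NE.
(Hold, Hold): Side A can switch to Walk (2.6 → 4.8). Not NE.
(Hold, Push): Side A can switch to Concede (5.4 → 6). Not NE.
(Hold, Walk): Side B can switch to Hold (4.6 → 5.8). Not NE.
(The remaining 6 profiles each have a profitable deviation by the same check.)

none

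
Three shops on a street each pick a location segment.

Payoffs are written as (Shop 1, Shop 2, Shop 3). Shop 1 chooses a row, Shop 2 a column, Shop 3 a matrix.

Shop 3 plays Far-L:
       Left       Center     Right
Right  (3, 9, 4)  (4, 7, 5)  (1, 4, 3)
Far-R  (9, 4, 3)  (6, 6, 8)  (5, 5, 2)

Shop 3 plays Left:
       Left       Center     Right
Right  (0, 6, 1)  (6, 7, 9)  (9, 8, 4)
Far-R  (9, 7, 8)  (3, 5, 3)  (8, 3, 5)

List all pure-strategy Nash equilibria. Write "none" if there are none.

(Right, Right, Left); (Far-R, Left, Left); (Far-R, Center, Far-L)

For each player, find the best response to each opponent profile; mutual best responses are the pure NE.
Shop 1 against (Left, Far-L): payoffs 3, 9 → best response Far-R.
Shop 1 against (Left, Left): payoffs 0, 9 → best response Far-R.
Shop 1 against (Center, Far-L): payoffs 4, 6 → best response Far-R.
Shop 1 against (Center, Left): payoffs 6, 3 → best response Right.
Shop 1 against (Right, Far-L): payoffs 1, 5 → best response Far-R.
Shop 1 against (Right, Left): payoffs 9, 8 → best response Right.
Shop 2 against (Right, Far-L): payoffs 9, 7, 4 → best response Left.
Shop 2 against (Right, Left): payoffs 6, 7, 8 → best response Right.
Shop 2 against (Far-R, Far-L): payoffs 4, 6, 5 → best response Center.
Shop 2 against (Far-R, Left): payoffs 7, 5, 3 → best response Left.
Shop 3 against (Right, Left): payoffs 4, 1 → best response Far-L.
Shop 3 against (Right, Center): payoffs 5, 9 → best response Left.
Shop 3 against (Right, Right): payoffs 3, 4 → best response Left.
Shop 3 against (Far-R, Left): payoffs 3, 8 → best response Left.
Shop 3 against (Far-R, Center): payoffs 8, 3 → best response Far-L.
Shop 3 against (Far-R, Right): payoffs 2, 5 → best response Left.
Mutual best responses: (Right, Right, Left); (Far-R, Left, Left); (Far-R, Center, Far-L).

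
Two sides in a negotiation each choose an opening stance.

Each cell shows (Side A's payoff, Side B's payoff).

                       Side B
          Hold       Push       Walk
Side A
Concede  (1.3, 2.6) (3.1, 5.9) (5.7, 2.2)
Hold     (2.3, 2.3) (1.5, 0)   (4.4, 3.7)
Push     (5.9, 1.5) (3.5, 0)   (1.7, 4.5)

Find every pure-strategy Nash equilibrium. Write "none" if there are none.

No pure-strategy Nash equilibrium.

Side A against Hold: payoffs 1.3, 2.3, 5.9 → best response Push.
Side A against Push: payoffs 3.1, 1.5, 3.5 → best response Push.
Side A against Walk: payoffs 5.7, 4.4, 1.7 → best response Concede.
Side B against Concede: payoffs 2.6, 5.9, 2.2 → best response Push.
Side B against Hold: payoffs 2.3, 0, 3.7 → best response Walk.
Side B against Push: payoffs 1.5, 0, 4.5 → best response Walk.
No profile is a mutual best response for all players.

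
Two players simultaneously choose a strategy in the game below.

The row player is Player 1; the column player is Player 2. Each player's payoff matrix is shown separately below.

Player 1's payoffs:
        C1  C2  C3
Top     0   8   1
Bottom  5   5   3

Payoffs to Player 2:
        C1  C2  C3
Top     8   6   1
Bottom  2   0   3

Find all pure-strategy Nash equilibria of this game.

Player 1 against C1: payoffs 0, 5 → best response Bottom.
Player 1 against C2: payoffs 8, 5 → best response Top.
Player 1 against C3: payoffs 1, 3 → best response Bottom.
Player 2 against Top: payoffs 8, 6, 1 → best response C1.
Player 2 against Bottom: payoffs 2, 0, 3 → best response C3.
Mutual best responses: (Bottom, C3).

(Bottom, C3)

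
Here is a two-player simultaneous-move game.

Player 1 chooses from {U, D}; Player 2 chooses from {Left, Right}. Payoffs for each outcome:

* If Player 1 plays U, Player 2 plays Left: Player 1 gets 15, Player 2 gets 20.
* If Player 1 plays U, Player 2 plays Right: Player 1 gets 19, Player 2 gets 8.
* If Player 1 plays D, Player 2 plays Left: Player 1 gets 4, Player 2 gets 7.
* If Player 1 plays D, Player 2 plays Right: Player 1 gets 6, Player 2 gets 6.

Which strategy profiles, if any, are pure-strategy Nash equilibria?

Player 1 against Left: payoffs 15, 4 → best response U.
Player 1 against Right: payoffs 19, 6 → best response U.
Player 2 against U: payoffs 20, 8 → best response Left.
Player 2 against D: payoffs 7, 6 → best response Left.
Mutual best responses: (U, Left).

(U, Left)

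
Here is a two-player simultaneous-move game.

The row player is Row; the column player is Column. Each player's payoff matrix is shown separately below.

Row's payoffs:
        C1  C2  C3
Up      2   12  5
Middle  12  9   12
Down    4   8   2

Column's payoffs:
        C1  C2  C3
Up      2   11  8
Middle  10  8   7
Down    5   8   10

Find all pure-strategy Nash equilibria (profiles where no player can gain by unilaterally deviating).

Check each profile: it is a Nash equilibrium iff no player can strictly gain by switching unilaterally.
(Up, C1): Row can switch to Middle (2 → 12). Not NE.
(Up, C2): Row gets 12, best alternative 9; Column gets 11, best alternative 8. No profitable deviation — NE.
(Up, C3): Row can switch to Middle (5 → 12). Not NE.
(Middle, C1): Row gets 12, best alternative 4; Column gets 10, best alternative 8. No profitable deviation — NE.
(Middle, C2): Row can switch to Up (9 → 12). Not NE.
(Middle, C3): Column can switch to C1 (7 → 10). Not NE.
(Down, C1): Row can switch to Middle (4 → 12). Not NE.
(Down, C2): Row can switch to Up (8 → 12). Not NE.
(Down, C3): Row can switch to Up (2 → 5). Not NE.

(Up, C2); (Middle, C1)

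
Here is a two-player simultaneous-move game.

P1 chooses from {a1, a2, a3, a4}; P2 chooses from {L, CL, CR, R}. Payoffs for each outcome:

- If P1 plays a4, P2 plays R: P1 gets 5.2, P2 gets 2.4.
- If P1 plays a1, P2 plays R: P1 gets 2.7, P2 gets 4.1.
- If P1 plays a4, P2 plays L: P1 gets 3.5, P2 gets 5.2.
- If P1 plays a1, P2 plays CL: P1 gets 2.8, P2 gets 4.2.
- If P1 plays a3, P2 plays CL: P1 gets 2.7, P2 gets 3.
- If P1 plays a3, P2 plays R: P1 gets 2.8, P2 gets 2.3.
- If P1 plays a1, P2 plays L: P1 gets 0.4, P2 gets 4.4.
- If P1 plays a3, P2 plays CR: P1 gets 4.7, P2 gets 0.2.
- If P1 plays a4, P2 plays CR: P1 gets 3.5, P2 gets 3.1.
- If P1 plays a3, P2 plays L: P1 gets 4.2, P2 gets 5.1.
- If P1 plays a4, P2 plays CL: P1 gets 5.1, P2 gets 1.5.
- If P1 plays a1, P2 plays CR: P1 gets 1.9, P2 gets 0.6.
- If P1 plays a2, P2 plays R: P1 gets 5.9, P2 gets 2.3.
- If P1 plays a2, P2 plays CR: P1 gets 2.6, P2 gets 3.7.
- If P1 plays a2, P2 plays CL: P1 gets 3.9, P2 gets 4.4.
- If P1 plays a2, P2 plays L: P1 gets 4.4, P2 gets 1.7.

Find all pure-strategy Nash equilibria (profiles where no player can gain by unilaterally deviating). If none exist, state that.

none

(a1, L): P1 can switch to a2 (0.4 → 4.4). Not NE.
(a1, CL): P1 can switch to a2 (2.8 → 3.9). Not NE.
(a1, CR): P1 can switch to a2 (1.9 → 2.6). Not NE.
(a1, R): P1 can switch to a2 (2.7 → 5.9). Not NE.
(a2, L): P2 can switch to CL (1.7 → 4.4). Not NE.
(a2, CL): P1 can switch to a4 (3.9 → 5.1). Not NE.
(a2, CR): P1 can switch to a3 (2.6 → 4.7). Not NE.
(a2, R): P2 can switch to CL (2.3 → 4.4). Not NE.
(a3, L): P1 can switch to a2 (4.2 → 4.4). Not NE.
(a3, CL): P1 can switch to a1 (2.7 → 2.8). Not NE.
(a3, CR): P2 can switch to L (0.2 → 5.1). Not NE.
(a3, R): P1 can switch to a2 (2.8 → 5.9). Not NE.
(The remaining 4 profiles each have a profitable deviation by the same check.)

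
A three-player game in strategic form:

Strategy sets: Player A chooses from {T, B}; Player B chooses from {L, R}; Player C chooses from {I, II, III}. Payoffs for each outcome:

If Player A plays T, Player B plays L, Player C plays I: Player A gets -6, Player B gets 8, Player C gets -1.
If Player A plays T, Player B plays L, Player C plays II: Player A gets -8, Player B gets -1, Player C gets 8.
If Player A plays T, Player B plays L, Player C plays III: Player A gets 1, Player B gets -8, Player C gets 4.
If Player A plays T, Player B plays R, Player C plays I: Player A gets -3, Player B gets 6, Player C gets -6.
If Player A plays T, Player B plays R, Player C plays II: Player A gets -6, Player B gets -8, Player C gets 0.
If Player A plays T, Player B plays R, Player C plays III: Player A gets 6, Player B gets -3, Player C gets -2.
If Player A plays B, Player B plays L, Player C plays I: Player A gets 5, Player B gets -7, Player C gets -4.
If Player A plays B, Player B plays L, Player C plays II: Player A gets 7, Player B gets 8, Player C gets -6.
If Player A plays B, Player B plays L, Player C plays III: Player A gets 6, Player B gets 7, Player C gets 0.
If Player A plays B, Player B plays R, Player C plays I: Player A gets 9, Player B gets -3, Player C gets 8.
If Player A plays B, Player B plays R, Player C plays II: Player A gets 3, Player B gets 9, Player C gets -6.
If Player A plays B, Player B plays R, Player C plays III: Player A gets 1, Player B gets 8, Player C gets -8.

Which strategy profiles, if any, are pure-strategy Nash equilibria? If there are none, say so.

(T, L, I): Player A can switch to B (-6 → 5). Not NE.
(T, L, II): Player A can switch to B (-8 → 7). Not NE.
(T, L, III): Player A can switch to B (1 → 6). Not NE.
(T, R, I): Player A can switch to B (-3 → 9). Not NE.
(T, R, II): Player A can switch to B (-6 → 3). Not NE.
(T, R, III): Player C can switch to II (-2 → 0). Not NE.
(B, R, I): Player A gets 9, best alternative -3; Player B gets -3, best alternative -7; Player C gets 8, best alternative -6. No profitable deviation — NE.
(The remaining 5 profiles each have a profitable deviation by the same check.)

The unique pure-strategy Nash equilibrium is (B, R, I).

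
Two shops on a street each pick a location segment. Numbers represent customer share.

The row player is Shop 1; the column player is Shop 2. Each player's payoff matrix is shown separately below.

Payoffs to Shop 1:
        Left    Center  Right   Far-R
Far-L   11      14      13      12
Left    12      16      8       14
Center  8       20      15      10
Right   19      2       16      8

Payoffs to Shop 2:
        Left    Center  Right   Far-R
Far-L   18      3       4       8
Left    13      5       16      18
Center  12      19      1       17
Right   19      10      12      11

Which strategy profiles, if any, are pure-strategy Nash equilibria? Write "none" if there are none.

Shop 1 against Left: payoffs 11, 12, 8, 19 → best response Right.
Shop 1 against Center: payoffs 14, 16, 20, 2 → best response Center.
Shop 1 against Right: payoffs 13, 8, 15, 16 → best response Right.
Shop 1 against Far-R: payoffs 12, 14, 10, 8 → best response Left.
Shop 2 against Far-L: payoffs 18, 3, 4, 8 → best response Left.
Shop 2 against Left: payoffs 13, 5, 16, 18 → best response Far-R.
Shop 2 against Center: payoffs 12, 19, 1, 17 → best response Center.
Shop 2 against Right: payoffs 19, 10, 12, 11 → best response Left.
Mutual best responses: (Left, Far-R); (Center, Center); (Right, Left).

Pure-strategy Nash equilibria: (Left, Far-R), (Center, Center), (Right, Left)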